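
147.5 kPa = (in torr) 1 kPa = 1000 Pa, so 147.5 kPa = 147.5 * 1000 = 147500 Pa. 1 torr = 133.32237 Pa, so 147500 Pa = 147500 / 133.32237 = 1106.341 torr ≈ 1106 torr (4 s.f.). Final answer: 1106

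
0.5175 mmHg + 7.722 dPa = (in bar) 0.0006977. Check: 1 mmHg = 133.32237 Pa, so 0.5175 mmHg = 0.5175 * 133.32237 = 68.994326 Pa. 1 dPa = 0.1 Pa, so 7.722 dPa = 7.722 * 0.1 = 0.7722 Pa. Sum: 68.994326 + 0.7722 = 69.766526 Pa. 1 bar = 100000 Pa, so 69.766526 Pa = 69.766526 / 100000 = 0.00069766526 bar ≈ 0.0006977 bar (4 s.f.).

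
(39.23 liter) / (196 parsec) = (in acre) 1 liter = 0.001 m^3, so 39.23 liter = 39.23 * 0.001 = 0.03923 m^3. 1 parsec = 3.0856776e+16 m, so 196 parsec = 196 * 3.0856776e+16 = 6.0479281e+18 m. Combine: 0.03923 m^3 / 6.0479281e+18 m = 6.486519e-21 m^2. 1 acre = 4046.8564 m^2, so 6.486519e-21 m^2 = 6.486519e-21 / 4046.8564 = 1.6028537e-24 acre ≈ 1.603e-24 acre (4 s.f.). Final answer: 1.603e-24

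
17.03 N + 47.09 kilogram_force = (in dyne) 17.03 N is already in N. 1 kilogram_force = 9.80665 N, so 47.09 kilogram_force = 47.09 * 9.80665 = 461.79515 N. Sum: 17.03 + 461.79515 = 478.82515 N. 1 dyne = 1e-05 N, so 478.82515 N = 478.82515 / 1e-05 = 47882515 dyne ≈ 4.788e+07 dyne (4 s.f.). Final answer: 4.788e+07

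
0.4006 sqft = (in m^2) 1 sqft = 0.09290304 m^2, so 0.4006 sqft = 0.4006 * 0.09290304 = 0.037216958 m^2. Result: 0.037216958 m^2 ≈ 0.03722 m^2 (4 s.f.). Final answer: 0.03722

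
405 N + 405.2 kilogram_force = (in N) 405 N is already in N. 1 kilogram_force = 9.80665 N, so 405.2 kilogram_force = 405.2 * 9.80665 = 3973.6546 N. Sum: 405 + 3973.6546 = 4378.6546 N. Result: 4378.6546 N ≈ 4379 N (4 s.f.). Final answer: 4379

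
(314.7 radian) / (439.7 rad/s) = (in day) 8.284e-06. Check: 314.7 radian = 314.7 rad. 439.7 rad/s is already in rad/s. Combine: 314.7 rad / 439.7 rad/s = 0.71571526 s. 1 day = 86400 s, so 0.71571526 s = 0.71571526 / 86400 = 8.2837414e-06 day ≈ 8.284e-06 day (4 s.f.).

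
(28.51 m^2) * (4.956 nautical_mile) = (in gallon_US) 6.913e+07. Check: 28.51 m^2 is already in m^2. 1 nautical_mile = 1852 m, so 4.956 nautical_mile = 4.956 * 1852 = 9178.512 m. Combine: 28.51 m^2 * 9178.512 m = 261679.38 m^3. 1 gallon_US = 0.0037854118 m^3, so 261679.38 m^3 = 261679.38 / 0.0037854118 = 69128378 gallon_US ≈ 6.913e+07 gallon_US (4 s.f.).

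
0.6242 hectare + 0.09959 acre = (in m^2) 6645. Check: 1 hectare = 10000 m^2, so 0.6242 hectare = 0.6242 * 10000 = 6242 m^2. 1 acre = 4046.8564 m^2, so 0.09959 acre = 0.09959 * 4046.8564 = 403.02643 m^2. Sum: 6242 + 403.02643 = 6645.0264 m^2. Result: 6645.0264 m^2 ≈ 6645 m^2 (4 s.f.).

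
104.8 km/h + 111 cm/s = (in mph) 1 km/h = 0.27777778 m/s, so 104.8 km/h = 104.8 * 0.27777778 = 29.111111 m/s. 1 cm/s = 0.01 m/s, so 111 cm/s = 111 * 0.01 = 1.11 m/s. Sum: 29.111111 + 1.11 = 30.221111 m/s. 1 mph = 0.44704 m/s, so 30.221111 m/s = 30.221111 / 0.44704 = 67.6027 mph ≈ 67.6 mph (4 s.f.). Final answer: 67.6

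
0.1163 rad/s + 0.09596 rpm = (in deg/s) 0.1163 rad/s is already in rad/s. 1 rpm = 0.10471976 rad/s, so 0.09596 rpm = 0.09596 * 0.10471976 = 0.010048908 rad/s. Sum: 0.1163 + 0.010048908 = 0.12634891 rad/s. 1 deg/s = 0.017453293 rad/s, so 0.12634891 rad/s = 0.12634891 / 0.017453293 = 7.2392592 deg/s ≈ 7.239 deg/s (4 s.f.). Final answer: 7.239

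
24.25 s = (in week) 1 week = 604800 s, so 24.25 s = 24.25 / 604800 = 4.0095899e-05 week ≈ 4.01e-05 week (4 s.f.). Final answer: 4.01e-05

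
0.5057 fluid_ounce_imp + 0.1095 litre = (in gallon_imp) 0.02725. Check: 1 fluid_ounce_imp = 2.8413063e-05 m^3, so 0.5057 fluid_ounce_imp = 0.5057 * 2.8413063e-05 = 1.4368486e-05 m^3. 1 litre = 0.001 m^3, so 0.1095 litre = 0.1095 * 0.001 = 0.0001095 m^3. Sum: 1.4368486e-05 + 0.0001095 = 0.00012386849 m^3. 1 gallon_imp = 0.00454609 m^3, so 0.00012386849 m^3 = 0.00012386849 / 0.00454609 = 0.027247258 gallon_imp ≈ 0.02725 gallon_imp (4 s.f.).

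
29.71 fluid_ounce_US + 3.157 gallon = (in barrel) 0.08069. Check: 1 fluid_ounce_US = 2.957353e-05 m^3, so 29.71 fluid_ounce_US = 29.71 * 2.957353e-05 = 0.00087862956 m^3. 1 gallon = 0.0037854118 m^3, so 3.157 gallon = 3.157 * 0.0037854118 = 0.011950545 m^3. Sum: 0.00087862956 + 0.011950545 = 0.012829175 m^3. 1 barrel = 0.15898729 m^3, so 0.012829175 m^3 = 0.012829175 / 0.15898729 = 0.08069308 barrel ≈ 0.08069 barrel (4 s.f.).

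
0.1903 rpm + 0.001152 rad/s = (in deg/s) 1.208. Check: 1 rpm = 0.10471976 rad/s, so 0.1903 rpm = 0.1903 * 0.10471976 = 0.019928169 rad/s. 0.001152 rad/s is already in rad/s. Sum: 0.019928169 + 0.001152 = 0.021080169 rad/s. 1 deg/s = 0.017453293 rad/s, so 0.021080169 rad/s = 0.021080169 / 0.017453293 = 1.2078047 deg/s ≈ 1.208 deg/s (4 s.f.).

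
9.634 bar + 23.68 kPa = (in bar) 1 bar = 100000 Pa, so 9.634 bar = 9.634 * 100000 = 963400 Pa. 1 kPa = 1000 Pa, so 23.68 kPa = 23.68 * 1000 = 23680 Pa. Sum: 963400 + 23680 = 987080 Pa. 1 bar = 100000 Pa, so 987080 Pa = 987080 / 100000 = 9.8708 bar ≈ 9.871 bar (4 s.f.). Final answer: 9.871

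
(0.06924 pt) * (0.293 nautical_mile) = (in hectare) 1.325e-06. Check: 1 pt = 0.00035277778 m, so 0.06924 pt = 0.06924 * 0.00035277778 = 2.4426333e-05 m. 1 nautical_mile = 1852 m, so 0.293 nautical_mile = 0.293 * 1852 = 542.636 m. Combine: 2.4426333e-05 m * 542.636 m = 0.013254608 m^2. 1 hectare = 10000 m^2, so 0.013254608 m^2 = 0.013254608 / 10000 = 1.3254608e-06 hectare ≈ 1.325e-06 hectare (4 s.f.).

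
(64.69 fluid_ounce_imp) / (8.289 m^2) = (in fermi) 1 fluid_ounce_imp = 2.8413063e-05 m^3, so 64.69 fluid_ounce_imp = 64.69 * 2.8413063e-05 = 0.001838041 m^3. 8.289 m^2 is already in m^2. Combine: 0.001838041 m^3 / 8.289 m^2 = 0.0002217446 m. 1 fermi = 1e-15 m, so 0.0002217446 m = 0.0002217446 / 1e-15 = 2.217446e+11 fermi ≈ 2.217e+11 fermi (4 s.f.). Final answer: 2.217e+11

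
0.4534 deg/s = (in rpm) 0.07557. Check: 1 deg/s = 0.017453293 rad/s, so 0.4534 deg/s = 0.4534 * 0.017453293 = 0.0079133228 rad/s. 1 rpm = 0.10471976 rad/s, so 0.0079133228 rad/s = 0.0079133228 / 0.10471976 = 0.075566667 rpm ≈ 0.07557 rpm (4 s.f.).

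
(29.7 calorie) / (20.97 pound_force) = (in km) 0.001332. Check: 1 calorie = 4.184 J, so 29.7 calorie = 29.7 * 4.184 = 124.2648 J. 1 pound_force = 4.4482216 N, so 20.97 pound_force = 20.97 * 4.4482216 = 93.279207 N. Combine: 124.2648 J / 93.279207 N = 1.3321811 m. 1 km = 1000 m, so 1.3321811 m = 1.3321811 / 1000 = 0.0013321811 km ≈ 0.001332 km (4 s.f.).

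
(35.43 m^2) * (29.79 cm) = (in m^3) 35.43 m^2 is already in m^2. 1 cm = 0.01 m, so 29.79 cm = 29.79 * 0.01 = 0.2979 m. Combine: 35.43 m^2 * 0.2979 m = 10.554597 m^3. Result: 10.554597 m^3 ≈ 10.55 m^3 (4 s.f.). Final answer: 10.55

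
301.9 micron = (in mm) 0.3019. Check: 1 micron = 1e-06 m, so 301.9 micron = 301.9 * 1e-06 = 0.0003019 m. 1 mm = 0.001 m, so 0.0003019 m = 0.0003019 / 0.001 = 0.3019 mm.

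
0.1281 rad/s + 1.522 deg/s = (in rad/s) 0.1281 rad/s is already in rad/s. 1 deg/s = 0.017453293 rad/s, so 1.522 deg/s = 1.522 * 0.017453293 = 0.026563911 rad/s. Sum: 0.1281 + 0.026563911 = 0.15466391 rad/s. Result: 0.15466391 rad/s ≈ 0.1547 rad/s (4 s.f.). Final answer: 0.1547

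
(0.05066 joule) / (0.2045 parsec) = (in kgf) 0.05066 joule = 0.05066 J. 1 parsec = 3.0856776e+16 m, so 0.2045 parsec = 0.2045 * 3.0856776e+16 = 6.3102107e+15 m. Combine: 0.05066 J / 6.3102107e+15 m = 8.0282581e-18 N. 1 kgf = 9.80665 N, so 8.0282581e-18 N = 8.0282581e-18 / 9.80665 = 8.186545e-19 kgf ≈ 8.187e-19 kgf (4 s.f.). Final answer: 8.187e-19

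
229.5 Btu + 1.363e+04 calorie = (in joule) 2.992e+05. Check: 1 Btu = 1055.0559 J, so 229.5 Btu = 229.5 * 1055.0559 = 242135.32 J. 1 calorie = 4.184 J, so 1.363e+04 calorie = 1.363e+04 * 4.184 = 57027.92 J. Sum: 242135.32 + 57027.92 = 299163.24 J. 299163.24 J = 299163.24 joule ≈ 2.992e+05 joule (4 s.f.).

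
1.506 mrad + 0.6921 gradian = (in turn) 1 mrad = 0.001 rad, so 1.506 mrad = 1.506 * 0.001 = 0.001506 rad. 1 gradian = 0.015707963 rad, so 0.6921 gradian = 0.6921 * 0.015707963 = 0.010871481 rad. Sum: 0.001506 + 0.010871481 = 0.012377481 rad. 1 turn = 6.2831853 rad, so 0.012377481 rad = 0.012377481 / 6.2831853 = 0.0019699373 turn ≈ 0.00197 turn (4 s.f.). Final answer: 0.00197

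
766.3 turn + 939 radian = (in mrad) 5.754e+06. Check: 1 turn = 6.2831853 rad, so 766.3 turn = 766.3 * 6.2831853 = 4814.8049 rad. 939 radian = 939 rad. Sum: 4814.8049 + 939 = 5753.8049 rad. 1 mrad = 0.001 rad, so 5753.8049 rad = 5753.8049 / 0.001 = 5753804.9 mrad ≈ 5.754e+06 mrad (4 s.f.).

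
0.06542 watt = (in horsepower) 8.773e-05. Check: 0.06542 watt = 0.06542 W. 1 horsepower = 745.69987 W, so 0.06542 W = 0.06542 / 745.69987 = 8.7729665e-05 horsepower ≈ 8.773e-05 horsepower (4 s.f.).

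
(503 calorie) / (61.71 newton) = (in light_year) 3.605e-15. Check: 1 calorie = 4.184 J, so 503 calorie = 503 * 4.184 = 2104.552 J. 61.71 newton = 61.71 N. Combine: 2104.552 J / 61.71 N = 34.103905 m. 1 light_year = 9.4607305e+15 m, so 34.103905 m = 34.103905 / 9.4607305e+15 = 3.6047856e-15 light_year ≈ 3.605e-15 light_year (4 s.f.).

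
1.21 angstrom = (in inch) 4.764e-09. Check: 1 angstrom = 1e-10 m, so 1.21 angstrom = 1.21 * 1e-10 = 1.21e-10 m. 1 inch = 0.0254 m, so 1.21e-10 m = 1.21e-10 / 0.0254 = 4.7637795e-09 inch ≈ 4.764e-09 inch (4 s.f.).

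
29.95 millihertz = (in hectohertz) 0.0002995. Check: 1 millihertz = 0.001 Hz, so 29.95 millihertz = 29.95 * 0.001 = 0.02995 Hz. 1 hectohertz = 100 Hz, so 0.02995 Hz = 0.02995 / 100 = 0.0002995 hectohertz.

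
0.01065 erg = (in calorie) 2.545e-10. Check: 1 erg = 1e-07 J, so 0.01065 erg = 0.01065 * 1e-07 = 1.065e-09 J. 1 calorie = 4.184 J, so 1.065e-09 J = 1.065e-09 / 4.184 = 2.5454111e-10 calorie ≈ 2.545e-10 calorie (4 s.f.).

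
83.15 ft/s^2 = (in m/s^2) 25.34. Check: 1 ft/s^2 = 0.3048 m/s^2, so 83.15 ft/s^2 = 83.15 * 0.3048 = 25.34412 m/s^2. Result: 25.34412 m/s^2 ≈ 25.34 m/s^2 (4 s.f.).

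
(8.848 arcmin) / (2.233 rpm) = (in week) 1 arcmin = 0.00029088821 rad, so 8.848 arcmin = 8.848 * 0.00029088821 = 0.0025737789 rad. 1 rpm = 0.10471976 rad/s, so 2.233 rpm = 2.233 * 0.10471976 = 0.23383921 rad/s. Combine: 0.0025737789 rad / 0.23383921 rad/s = 0.011006618 s. 1 week = 604800 s, so 0.011006618 s = 0.011006618 / 604800 = 1.8198773e-08 week ≈ 1.82e-08 week (4 s.f.). Final answer: 1.82e-08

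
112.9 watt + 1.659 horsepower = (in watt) 112.9 watt = 112.9 W. 1 horsepower = 745.69987 W, so 1.659 horsepower = 1.659 * 745.69987 = 1237.1161 W. Sum: 112.9 + 1237.1161 = 1350.0161 W. 1350.0161 W = 1350.0161 watt ≈ 1350 watt (4 s.f.). Final answer: 1350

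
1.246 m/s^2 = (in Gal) 124.6. Check: 1 Gal = 0.01 m/s^2, so 1.246 m/s^2 = 1.246 / 0.01 = 124.6 Gal.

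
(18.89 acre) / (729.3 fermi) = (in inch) 1 acre = 4046.8564 m^2, so 18.89 acre = 18.89 * 4046.8564 = 76445.118 m^2. 1 fermi = 1e-15 m, so 729.3 fermi = 729.3 * 1e-15 = 7.293e-13 m. Combine: 76445.118 m^2 / 7.293e-13 m = 1.0481985e+17 m. 1 inch = 0.0254 m, so 1.0481985e+17 m = 1.0481985e+17 / 0.0254 = 4.1267658e+18 inch ≈ 4.127e+18 inch (4 s.f.). Final answer: 4.127e+18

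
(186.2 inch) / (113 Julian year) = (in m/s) 1 inch = 0.0254 m, so 186.2 inch = 186.2 * 0.0254 = 4.72948 m. 1 Julian year = 31557600 s, so 113 Julian year = 113 * 31557600 = 3.5660088e+09 s. Combine: 4.72948 m / 3.5660088e+09 s = 1.3262671e-09 m/s. Result: 1.3262671e-09 m/s ≈ 1.326e-09 m/s (4 s.f.). Final answer: 1.326e-09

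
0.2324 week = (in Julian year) 0.004454. Check: 1 week = 604800 s, so 0.2324 week = 0.2324 * 604800 = 140555.52 s. 1 Julian year = 31557600 s, so 140555.52 s = 140555.52 / 31557600 = 0.0044539357 Julian year ≈ 0.004454 Julian year (4 s.f.).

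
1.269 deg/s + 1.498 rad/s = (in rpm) 1 deg/s = 0.017453293 rad/s, so 1.269 deg/s = 1.269 * 0.017453293 = 0.022148228 rad/s. 1.498 rad/s is already in rad/s. Sum: 0.022148228 + 1.498 = 1.5201482 rad/s. 1 rpm = 0.10471976 rad/s, so 1.5201482 rad/s = 1.5201482 / 0.10471976 = 14.516346 rpm ≈ 14.52 rpm (4 s.f.). Final answer: 14.52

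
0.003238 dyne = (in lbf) 1 dyne = 1e-05 N, so 0.003238 dyne = 0.003238 * 1e-05 = 3.238e-08 N. 1 lbf = 4.4482216 N, so 3.238e-08 N = 3.238e-08 / 4.4482216 = 7.2793136e-09 lbf ≈ 7.279e-09 lbf (4 s.f.). Final answer: 7.279e-09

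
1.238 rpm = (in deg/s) 1 rpm = 0.10471976 rad/s, so 1.238 rpm = 1.238 * 0.10471976 = 0.12964306 rad/s. 1 deg/s = 0.017453293 rad/s, so 0.12964306 rad/s = 0.12964306 / 0.017453293 = 7.428 deg/s. Final answer: 7.428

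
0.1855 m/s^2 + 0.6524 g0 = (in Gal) 0.1855 m/s^2 is already in m/s^2. 1 g0 = 9.80665 m/s^2, so 0.6524 g0 = 0.6524 * 9.80665 = 6.3978585 m/s^2. Sum: 0.1855 + 6.3978585 = 6.5833585 m/s^2. 1 Gal = 0.01 m/s^2, so 6.5833585 m/s^2 = 6.5833585 / 0.01 = 658.33585 Gal ≈ 658.3 Gal (4 s.f.). Final answer: 658.3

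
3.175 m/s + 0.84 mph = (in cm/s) 3.175 m/s is already in m/s. 1 mph = 0.44704 m/s, so 0.84 mph = 0.84 * 0.44704 = 0.3755136 m/s. Sum: 3.175 + 0.3755136 = 3.5505136 m/s. 1 cm/s = 0.01 m/s, so 3.5505136 m/s = 3.5505136 / 0.01 = 355.05136 cm/s ≈ 355.1 cm/s (4 s.f.). Final answer: 355.1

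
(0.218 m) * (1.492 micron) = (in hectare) 3.253e-11. Check: 0.218 m is already in m. 1 micron = 1e-06 m, so 1.492 micron = 1.492 * 1e-06 = 1.492e-06 m. Combine: 0.218 m * 1.492e-06 m = 3.25256e-07 m^2. 1 hectare = 10000 m^2, so 3.25256e-07 m^2 = 3.25256e-07 / 10000 = 3.25256e-11 hectare ≈ 3.253e-11 hectare (4 s.f.).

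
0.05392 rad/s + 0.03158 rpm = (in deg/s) 0.05392 rad/s is already in rad/s. 1 rpm = 0.10471976 rad/s, so 0.03158 rpm = 0.03158 * 0.10471976 = 0.0033070499 rad/s. Sum: 0.05392 + 0.0033070499 = 0.05722705 rad/s. 1 deg/s = 0.017453293 rad/s, so 0.05722705 rad/s = 0.05722705 / 0.017453293 = 3.2788684 deg/s ≈ 3.279 deg/s (4 s.f.). Final answer: 3.279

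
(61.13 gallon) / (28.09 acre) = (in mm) 1 gallon = 0.0037854118 m^3, so 61.13 gallon = 61.13 * 0.0037854118 = 0.23140222 m^3. 1 acre = 4046.8564 m^2, so 28.09 acre = 28.09 * 4046.8564 = 113676.2 m^2. Combine: 0.23140222 m^3 / 113676.2 m^2 = 2.035626e-06 m. 1 mm = 0.001 m, so 2.035626e-06 m = 2.035626e-06 / 0.001 = 0.002035626 mm ≈ 0.002036 mm (4 s.f.). Final answer: 0.002036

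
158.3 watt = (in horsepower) 158.3 watt = 158.3 W. 1 horsepower = 745.69987 W, so 158.3 W = 158.3 / 745.69987 = 0.2122838 horsepower ≈ 0.2123 horsepower (4 s.f.). Final answer: 0.2123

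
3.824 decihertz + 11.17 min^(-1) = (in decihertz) 1 decihertz = 0.1 Hz, so 3.824 decihertz = 3.824 * 0.1 = 0.3824 Hz. 1 min^(-1) = 0.016666667 Hz, so 11.17 min^(-1) = 11.17 * 0.016666667 = 0.18616667 Hz. Sum: 0.3824 + 0.18616667 = 0.56856667 Hz. 1 decihertz = 0.1 Hz, so 0.56856667 Hz = 0.56856667 / 0.1 = 5.6856667 decihertz ≈ 5.686 decihertz (4 s.f.). Final answer: 5.686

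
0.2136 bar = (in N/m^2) 2.136e+04. Check: 1 bar = 100000 Pa, so 0.2136 bar = 0.2136 * 100000 = 21360 Pa. 21360 Pa = 21360 N/m^2 ≈ 2.136e+04 N/m^2 (4 s.f.).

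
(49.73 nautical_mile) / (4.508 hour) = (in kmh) 20.43. Check: 1 nautical_mile = 1852 m, so 49.73 nautical_mile = 49.73 * 1852 = 92099.96 m. 1 hour = 3600 s, so 4.508 hour = 4.508 * 3600 = 16228.8 s. Combine: 92099.96 m / 16228.8 s = 5.6750937 m/s. 1 kmh = 0.27777778 m/s, so 5.6750937 m/s = 5.6750937 / 0.27777778 = 20.430337 kmh ≈ 20.43 kmh (4 s.f.).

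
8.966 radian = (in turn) 8.966 radian = 8.966 rad. 1 turn = 6.2831853 rad, so 8.966 rad = 8.966 / 6.2831853 = 1.4269832 turn ≈ 1.427 turn (4 s.f.). Final answer: 1.427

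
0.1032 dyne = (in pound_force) 2.32e-07. Check: 1 dyne = 1e-05 N, so 0.1032 dyne = 0.1032 * 1e-05 = 1.032e-06 N. 1 pound_force = 4.4482216 N, so 1.032e-06 N = 1.032e-06 / 4.4482216 = 2.3200283e-07 pound_force ≈ 2.32e-07 pound_force (4 s.f.).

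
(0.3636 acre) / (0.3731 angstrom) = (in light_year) 0.004169. Check: 1 acre = 4046.8564 m^2, so 0.3636 acre = 0.3636 * 4046.8564 = 1471.437 m^2. 1 angstrom = 1e-10 m, so 0.3731 angstrom = 0.3731 * 1e-10 = 3.731e-11 m. Combine: 1471.437 m^2 / 3.731e-11 m = 3.943814e+13 m. 1 light_year = 9.4607305e+15 m, so 3.943814e+13 m = 3.943814e+13 / 9.4607305e+15 = 0.0041686147 light_year ≈ 0.004169 light_year (4 s.f.).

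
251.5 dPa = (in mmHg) 0.1886. Check: 1 dPa = 0.1 Pa, so 251.5 dPa = 251.5 * 0.1 = 25.15 Pa. 1 mmHg = 133.32237 Pa, so 25.15 Pa = 25.15 / 133.32237 = 0.18864051 mmHg ≈ 0.1886 mmHg (4 s.f.).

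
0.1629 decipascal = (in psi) 1 decipascal = 0.1 Pa, so 0.1629 decipascal = 0.1629 * 0.1 = 0.01629 Pa. 1 psi = 6894.7573 Pa, so 0.01629 Pa = 0.01629 / 6894.7573 = 2.3626647e-06 psi ≈ 2.363e-06 psi (4 s.f.). Final answer: 2.363e-06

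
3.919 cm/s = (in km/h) 1 cm/s = 0.01 m/s, so 3.919 cm/s = 3.919 * 0.01 = 0.03919 m/s. 1 km/h = 0.27777778 m/s, so 0.03919 m/s = 0.03919 / 0.27777778 = 0.141084 km/h ≈ 0.1411 km/h (4 s.f.). Final answer: 0.1411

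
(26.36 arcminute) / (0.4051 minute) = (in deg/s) 0.01808. Check: 1 arcminute = 0.00029088821 rad, so 26.36 arcminute = 26.36 * 0.00029088821 = 0.0076678132 rad. 1 minute = 60 s, so 0.4051 minute = 0.4051 * 60 = 24.306 s. Combine: 0.0076678132 rad / 24.306 s = 0.00031546997 rad/s. 1 deg/s = 0.017453293 rad/s, so 0.00031546997 rad/s = 0.00031546997 / 0.017453293 = 0.018075098 deg/s ≈ 0.01808 deg/s (4 s.f.).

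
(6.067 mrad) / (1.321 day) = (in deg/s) 3.046e-06. Check: 1 mrad = 0.001 rad, so 6.067 mrad = 6.067 * 0.001 = 0.006067 rad. 1 day = 86400 s, so 1.321 day = 1.321 * 86400 = 114134.4 s. Combine: 0.006067 rad / 114134.4 s = 5.3156629e-08 rad/s. 1 deg/s = 0.017453293 rad/s, so 5.3156629e-08 rad/s = 5.3156629e-08 / 0.017453293 = 3.0456505e-06 deg/s ≈ 3.046e-06 deg/s (4 s.f.).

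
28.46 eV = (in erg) 1 eV = 1.6021766e-19 J, so 28.46 eV = 28.46 * 1.6021766e-19 = 4.5597947e-18 J. 1 erg = 1e-07 J, so 4.5597947e-18 J = 4.5597947e-18 / 1e-07 = 4.5597947e-11 erg ≈ 4.56e-11 erg (4 s.f.). Final answer: 4.56e-11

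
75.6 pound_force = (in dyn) 1 pound_force = 4.4482216 N, so 75.6 pound_force = 75.6 * 4.4482216 = 336.28555 N. 1 dyn = 1e-05 N, so 336.28555 N = 336.28555 / 1e-05 = 33628555 dyn ≈ 3.363e+07 dyn (4 s.f.). Final answer: 3.363e+07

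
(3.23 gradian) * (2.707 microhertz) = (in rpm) 1.312e-06. Check: 1 gradian = 0.015707963 rad, so 3.23 gradian = 3.23 * 0.015707963 = 0.050736721 rad. 1 microhertz = 1e-06 Hz, so 2.707 microhertz = 2.707 * 1e-06 = 2.707e-06 Hz. Combine: 0.050736721 rad * 2.707e-06 Hz = 1.373443e-07 rad/s. 1 rpm = 0.10471976 rad/s, so 1.373443e-07 rad/s = 1.373443e-07 / 0.10471976 = 1.3115415e-06 rpm ≈ 1.312e-06 rpm (4 s.f.).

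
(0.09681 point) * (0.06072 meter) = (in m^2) 2.074e-06. Check: 1 point = 0.00035277778 m, so 0.09681 point = 0.09681 * 0.00035277778 = 3.4152417e-05 m. 0.06072 meter = 0.06072 m. Combine: 3.4152417e-05 m * 0.06072 m = 2.0737347e-06 m^2. Result: 2.0737347e-06 m^2 ≈ 2.074e-06 m^2 (4 s.f.).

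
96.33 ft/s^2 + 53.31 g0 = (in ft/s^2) 1812. Check: 1 ft/s^2 = 0.3048 m/s^2, so 96.33 ft/s^2 = 96.33 * 0.3048 = 29.361384 m/s^2. 1 g0 = 9.80665 m/s^2, so 53.31 g0 = 53.31 * 9.80665 = 522.79251 m/s^2. Sum: 29.361384 + 522.79251 = 552.1539 m/s^2. 1 ft/s^2 = 0.3048 m/s^2, so 552.1539 m/s^2 = 552.1539 / 0.3048 = 1811.5285 ft/s^2 ≈ 1812 ft/s^2 (4 s.f.).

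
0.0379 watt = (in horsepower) 0.0379 watt = 0.0379 W. 1 horsepower = 745.69987 W, so 0.0379 W = 0.0379 / 745.69987 = 5.0824737e-05 horsepower ≈ 5.082e-05 horsepower (4 s.f.). Final answer: 5.082e-05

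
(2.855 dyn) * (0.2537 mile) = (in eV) 1 dyn = 1e-05 N, so 2.855 dyn = 2.855 * 1e-05 = 2.855e-05 N. 1 mile = 1609.344 m, so 0.2537 mile = 0.2537 * 1609.344 = 408.29057 m. Combine: 2.855e-05 N * 408.29057 m = 0.011656696 J. 1 eV = 1.6021766e-19 J, so 0.011656696 J = 0.011656696 / 1.6021766e-19 = 7.2755373e+16 eV ≈ 7.276e+16 eV (4 s.f.). Final answer: 7.276e+16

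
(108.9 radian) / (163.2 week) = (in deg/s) 108.9 radian = 108.9 rad. 1 week = 604800 s, so 163.2 week = 163.2 * 604800 = 98703360 s. Combine: 108.9 rad / 98703360 s = 1.1033059e-06 rad/s. 1 deg/s = 0.017453293 rad/s, so 1.1033059e-06 rad/s = 1.1033059e-06 / 0.017453293 = 6.3214772e-05 deg/s ≈ 6.321e-05 deg/s (4 s.f.). Final answer: 6.321e-05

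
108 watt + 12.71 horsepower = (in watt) 9586. Check: 108 watt = 108 W. 1 horsepower = 745.69987 W, so 12.71 horsepower = 12.71 * 745.69987 = 9477.8454 W. Sum: 108 + 9477.8454 = 9585.8454 W. 9585.8454 W = 9585.8454 watt ≈ 9586 watt (4 s.f.).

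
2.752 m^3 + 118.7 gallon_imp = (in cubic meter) 2.752 m^3 is already in m^3. 1 gallon_imp = 0.00454609 m^3, so 118.7 gallon_imp = 118.7 * 0.00454609 = 0.53962088 m^3. Sum: 2.752 + 0.53962088 = 3.2916209 m^3. 3.2916209 m^3 = 3.2916209 cubic meter ≈ 3.292 cubic meter (4 s.f.). Final answer: 3.292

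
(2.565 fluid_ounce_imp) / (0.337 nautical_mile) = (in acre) 2.885e-11. Check: 1 fluid_ounce_imp = 2.8413063e-05 m^3, so 2.565 fluid_ounce_imp = 2.565 * 2.8413063e-05 = 7.2879505e-05 m^3. 1 nautical_mile = 1852 m, so 0.337 nautical_mile = 0.337 * 1852 = 624.124 m. Combine: 7.2879505e-05 m^3 / 624.124 m = 1.1677087e-07 m^2. 1 acre = 4046.8564 m^2, so 1.1677087e-07 m^2 = 1.1677087e-07 / 4046.8564 = 2.8854712e-11 acre ≈ 2.885e-11 acre (4 s.f.).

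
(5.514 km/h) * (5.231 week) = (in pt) 1.374e+10. Check: 1 km/h = 0.27777778 m/s, so 5.514 km/h = 5.514 * 0.27777778 = 1.5316667 m/s. 1 week = 604800 s, so 5.231 week = 5.231 * 604800 = 3163708.8 s. Combine: 1.5316667 m/s * 3163708.8 s = 4845747.3 m. 1 pt = 0.00035277778 m, so 4845747.3 m = 4845747.3 / 0.00035277778 = 1.3735977e+10 pt ≈ 1.374e+10 pt (4 s.f.).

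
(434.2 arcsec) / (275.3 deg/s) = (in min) 7.302e-06. Check: 1 arcsec = 4.8481368e-06 rad, so 434.2 arcsec = 434.2 * 4.8481368e-06 = 0.002105061 rad. 1 deg/s = 0.017453293 rad/s, so 275.3 deg/s = 275.3 * 0.017453293 = 4.8048914 rad/s. Combine: 0.002105061 rad / 4.8048914 rad/s = 0.00043810792 s. 1 min = 60 s, so 0.00043810792 s = 0.00043810792 / 60 = 7.3017987e-06 min ≈ 7.302e-06 min (4 s.f.).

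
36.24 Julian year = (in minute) 1.906e+07. Check: 1 Julian year = 31557600 s, so 36.24 Julian year = 36.24 * 31557600 = 1.1436474e+09 s. 1 minute = 60 s, so 1.1436474e+09 s = 1.1436474e+09 / 60 = 19060790 minute ≈ 1.906e+07 minute (4 s.f.).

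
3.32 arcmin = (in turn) 0.0001537. Check: 1 arcmin = 0.00029088821 rad, so 3.32 arcmin = 3.32 * 0.00029088821 = 0.00096574885 rad. 1 turn = 6.2831853 rad, so 0.00096574885 rad = 0.00096574885 / 6.2831853 = 0.0001537037 turn ≈ 0.0001537 turn (4 s.f.).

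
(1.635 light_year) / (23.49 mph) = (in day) 1 light_year = 9.4607305e+15 m, so 1.635 light_year = 1.635 * 9.4607305e+15 = 1.5468294e+16 m. 1 mph = 0.44704 m/s, so 23.49 mph = 23.49 * 0.44704 = 10.50097 m/s. Combine: 1.5468294e+16 m / 10.50097 m/s = 1.4730349e+15 s. 1 day = 86400 s, so 1.4730349e+15 s = 1.4730349e+15 / 86400 = 1.7049015e+10 day ≈ 1.705e+10 day (4 s.f.). Final answer: 1.705e+10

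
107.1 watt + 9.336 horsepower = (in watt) 107.1 watt = 107.1 W. 1 horsepower = 745.69987 W, so 9.336 horsepower = 9.336 * 745.69987 = 6961.854 W. Sum: 107.1 + 6961.854 = 7068.954 W. 7068.954 W = 7068.954 watt ≈ 7069 watt (4 s.f.). Final answer: 7069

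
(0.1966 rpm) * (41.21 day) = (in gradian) 4.667e+06. Check: 1 rpm = 0.10471976 rad/s, so 0.1966 rpm = 0.1966 * 0.10471976 = 0.020587904 rad/s. 1 day = 86400 s, so 41.21 day = 41.21 * 86400 = 3560544 s. Combine: 0.020587904 rad/s * 3560544 s = 73304.138 rad. 1 gradian = 0.015707963 rad, so 73304.138 rad = 73304.138 / 0.015707963 = 4666686.3 gradian ≈ 4.667e+06 gradian (4 s.f.).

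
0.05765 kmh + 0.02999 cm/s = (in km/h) 1 kmh = 0.27777778 m/s, so 0.05765 kmh = 0.05765 * 0.27777778 = 0.016013889 m/s. 1 cm/s = 0.01 m/s, so 0.02999 cm/s = 0.02999 * 0.01 = 0.0002999 m/s. Sum: 0.016013889 + 0.0002999 = 0.016313789 m/s. 1 km/h = 0.27777778 m/s, so 0.016313789 m/s = 0.016313789 / 0.27777778 = 0.05872964 km/h ≈ 0.05873 km/h (4 s.f.). Final answer: 0.05873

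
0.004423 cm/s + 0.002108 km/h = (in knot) 0.001224. Check: 1 cm/s = 0.01 m/s, so 0.004423 cm/s = 0.004423 * 0.01 = 4.423e-05 m/s. 1 km/h = 0.27777778 m/s, so 0.002108 km/h = 0.002108 * 0.27777778 = 0.00058555556 m/s. Sum: 4.423e-05 + 0.00058555556 = 0.00062978556 m/s. 1 knot = 0.51444444 m/s, so 0.00062978556 m/s = 0.00062978556 / 0.51444444 = 0.0012242052 knot ≈ 0.001224 knot (4 s.f.).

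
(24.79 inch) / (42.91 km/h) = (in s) 0.05283. Check: 1 inch = 0.0254 m, so 24.79 inch = 24.79 * 0.0254 = 0.629666 m. 1 km/h = 0.27777778 m/s, so 42.91 km/h = 42.91 * 0.27777778 = 11.919444 m/s. Combine: 0.629666 m / 11.919444 m/s = 0.052826791 s. Result: 0.052826791 s ≈ 0.05283 s (4 s.f.).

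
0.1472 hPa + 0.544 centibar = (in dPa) 1 hPa = 100 Pa, so 0.1472 hPa = 0.1472 * 100 = 14.72 Pa. 1 centibar = 1000 Pa, so 0.544 centibar = 0.544 * 1000 = 544 Pa. Sum: 14.72 + 544 = 558.72 Pa. 1 dPa = 0.1 Pa, so 558.72 Pa = 558.72 / 0.1 = 5587.2 dPa ≈ 5587 dPa (4 s.f.). Final answer: 5587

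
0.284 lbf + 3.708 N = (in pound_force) 1 lbf = 4.4482216 N, so 0.284 lbf = 0.284 * 4.4482216 = 1.2632949 N. 3.708 N is already in N. Sum: 1.2632949 + 3.708 = 4.9712949 N. 1 pound_force = 4.4482216 N, so 4.9712949 N = 4.9712949 / 4.4482216 = 1.1175916 pound_force ≈ 1.118 pound_force (4 s.f.). Final answer: 1.118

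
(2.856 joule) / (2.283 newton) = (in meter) 1.251. Check: 2.856 joule = 2.856 J. 2.283 newton = 2.283 N. Combine: 2.856 J / 2.283 N = 1.2509855 m. 1.2509855 m = 1.2509855 meter ≈ 1.251 meter (4 s.f.).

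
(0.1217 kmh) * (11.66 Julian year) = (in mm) 1 kmh = 0.27777778 m/s, so 0.1217 kmh = 0.1217 * 0.27777778 = 0.033805556 m/s. 1 Julian year = 31557600 s, so 11.66 Julian year = 11.66 * 31557600 = 3.6796162e+08 s. Combine: 0.033805556 m/s * 3.6796162e+08 s = 12439147 m. 1 mm = 0.001 m, so 12439147 m = 12439147 / 0.001 = 1.2439147e+10 mm ≈ 1.244e+10 mm (4 s.f.). Final answer: 1.244e+10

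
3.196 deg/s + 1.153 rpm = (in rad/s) 0.1765. Check: 1 deg/s = 0.017453293 rad/s, so 3.196 deg/s = 3.196 * 0.017453293 = 0.055780723 rad/s. 1 rpm = 0.10471976 rad/s, so 1.153 rpm = 1.153 * 0.10471976 = 0.12074188 rad/s. Sum: 0.055780723 + 0.12074188 = 0.1765226 rad/s. Result: 0.1765226 rad/s ≈ 0.1765 rad/s (4 s.f.).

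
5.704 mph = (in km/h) 9.18. Check: 1 mph = 0.44704 m/s, so 5.704 mph = 5.704 * 0.44704 = 2.5499162 m/s. 1 km/h = 0.27777778 m/s, so 2.5499162 m/s = 2.5499162 / 0.27777778 = 9.1796982 km/h ≈ 9.18 km/h (4 s.f.).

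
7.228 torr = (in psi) 0.1398. Check: 1 torr = 133.32237 Pa, so 7.228 torr = 7.228 * 133.32237 = 963.65408 Pa. 1 psi = 6894.7573 Pa, so 963.65408 Pa = 963.65408 / 6894.7573 = 0.13976621 psi ≈ 0.1398 psi (4 s.f.).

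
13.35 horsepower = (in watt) 9955. Check: 1 horsepower = 745.69987 W, so 13.35 horsepower = 13.35 * 745.69987 = 9955.0933 W. 9955.0933 W = 9955.0933 watt ≈ 9955 watt (4 s.f.).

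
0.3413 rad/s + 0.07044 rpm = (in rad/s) 0.3413 rad/s is already in rad/s. 1 rpm = 0.10471976 rad/s, so 0.07044 rpm = 0.07044 * 0.10471976 = 0.0073764596 rad/s. Sum: 0.3413 + 0.0073764596 = 0.34867646 rad/s. Result: 0.34867646 rad/s ≈ 0.3487 rad/s (4 s.f.). Final answer: 0.3487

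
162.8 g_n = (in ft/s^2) 5238. Check: 1 g_n = 9.80665 m/s^2, so 162.8 g_n = 162.8 * 9.80665 = 1596.5226 m/s^2. 1 ft/s^2 = 0.3048 m/s^2, so 1596.5226 m/s^2 = 1596.5226 / 0.3048 = 5237.9351 ft/s^2 ≈ 5238 ft/s^2 (4 s.f.).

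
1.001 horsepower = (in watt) 1 horsepower = 745.69987 W, so 1.001 horsepower = 1.001 * 745.69987 = 746.44557 W. 746.44557 W = 746.44557 watt ≈ 746.4 watt (4 s.f.). Final answer: 746.4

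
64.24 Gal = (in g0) 0.06551. Check: 1 Gal = 0.01 m/s^2, so 64.24 Gal = 64.24 * 0.01 = 0.6424 m/s^2. 1 g0 = 9.80665 m/s^2, so 0.6424 m/s^2 = 0.6424 / 9.80665 = 0.06550657 g0 ≈ 0.06551 g0 (4 s.f.).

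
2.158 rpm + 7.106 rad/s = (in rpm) 70.02. Check: 1 rpm = 0.10471976 rad/s, so 2.158 rpm = 2.158 * 0.10471976 = 0.22598523 rad/s. 7.106 rad/s is already in rad/s. Sum: 0.22598523 + 7.106 = 7.3319852 rad/s. 1 rpm = 0.10471976 rad/s, so 7.3319852 rad/s = 7.3319852 / 0.10471976 = 70.015302 rpm ≈ 70.02 rpm (4 s.f.).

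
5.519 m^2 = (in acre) 1 acre = 4046.8564 m^2, so 5.519 m^2 = 5.519 / 4046.8564 = 0.0013637746 acre ≈ 0.001364 acre (4 s.f.). Final answer: 0.001364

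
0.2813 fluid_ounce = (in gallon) 0.002198. Check: 1 fluid_ounce = 2.957353e-05 m^3, so 0.2813 fluid_ounce = 0.2813 * 2.957353e-05 = 8.3190339e-06 m^3. 1 gallon = 0.0037854118 m^3, so 8.3190339e-06 m^3 = 8.3190339e-06 / 0.0037854118 = 0.0021976562 gallon ≈ 0.002198 gallon (4 s.f.).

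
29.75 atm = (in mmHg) 2.261e+04. Check: 1 atm = 101325 Pa, so 29.75 atm = 29.75 * 101325 = 3014418.8 Pa. 1 mmHg = 133.32237 Pa, so 3014418.8 Pa = 3014418.8 / 133.32237 = 22610 mmHg ≈ 2.261e+04 mmHg (4 s.f.).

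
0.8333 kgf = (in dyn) 1 kgf = 9.80665 N, so 0.8333 kgf = 0.8333 * 9.80665 = 8.1718814 N. 1 dyn = 1e-05 N, so 8.1718814 N = 8.1718814 / 1e-05 = 817188.14 dyn ≈ 8.172e+05 dyn (4 s.f.). Final answer: 8.172e+05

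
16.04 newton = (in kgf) 16.04 newton = 16.04 N. 1 kgf = 9.80665 N, so 16.04 N = 16.04 / 9.80665 = 1.6356248 kgf ≈ 1.636 kgf (4 s.f.). Final answer: 1.636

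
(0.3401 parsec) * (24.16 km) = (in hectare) 2.535e+16. Check: 1 parsec = 3.0856776e+16 m, so 0.3401 parsec = 0.3401 * 3.0856776e+16 = 1.0494389e+16 m. 1 km = 1000 m, so 24.16 km = 24.16 * 1000 = 24160 m. Combine: 1.0494389e+16 m * 24160 m = 2.5354445e+20 m^2. 1 hectare = 10000 m^2, so 2.5354445e+20 m^2 = 2.5354445e+20 / 10000 = 2.5354445e+16 hectare ≈ 2.535e+16 hectare (4 s.f.).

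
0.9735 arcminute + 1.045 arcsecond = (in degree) 0.01652. Check: 1 arcminute = 0.00029088821 rad, so 0.9735 arcminute = 0.9735 * 0.00029088821 = 0.00028317967 rad. 1 arcsecond = 4.8481368e-06 rad, so 1.045 arcsecond = 1.045 * 4.8481368e-06 = 5.066303e-06 rad. Sum: 0.00028317967 + 5.066303e-06 = 0.00028824597 rad. 1 degree = 0.017453293 rad, so 0.00028824597 rad = 0.00028824597 / 0.017453293 = 0.016515278 degree ≈ 0.01652 degree (4 s.f.).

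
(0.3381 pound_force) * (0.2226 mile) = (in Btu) 0.5107. Check: 1 pound_force = 4.4482216 N, so 0.3381 pound_force = 0.3381 * 4.4482216 = 1.5039437 N. 1 mile = 1609.344 m, so 0.2226 mile = 0.2226 * 1609.344 = 358.23997 m. Combine: 1.5039437 N * 358.23997 m = 538.77276 J. 1 Btu = 1055.0559 J, so 538.77276 J = 538.77276 / 1055.0559 = 0.51065805 Btu ≈ 0.5107 Btu (4 s.f.).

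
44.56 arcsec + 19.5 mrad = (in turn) 0.003138. Check: 1 arcsec = 4.8481368e-06 rad, so 44.56 arcsec = 44.56 * 4.8481368e-06 = 0.00021603298 rad. 1 mrad = 0.001 rad, so 19.5 mrad = 19.5 * 0.001 = 0.0195 rad. Sum: 0.00021603298 + 0.0195 = 0.019716033 rad. 1 turn = 6.2831853 rad, so 0.019716033 rad = 0.019716033 / 6.2831853 = 0.0031379041 turn ≈ 0.003138 turn (4 s.f.).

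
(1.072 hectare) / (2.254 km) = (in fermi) 4.756e+15. Check: 1 hectare = 10000 m^2, so 1.072 hectare = 1.072 * 10000 = 10720 m^2. 1 km = 1000 m, so 2.254 km = 2.254 * 1000 = 2254 m. Combine: 10720 m^2 / 2254 m = 4.7559894 m. 1 fermi = 1e-15 m, so 4.7559894 m = 4.7559894 / 1e-15 = 4.7559894e+15 fermi ≈ 4.756e+15 fermi (4 s.f.).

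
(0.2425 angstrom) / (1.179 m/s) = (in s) 1 angstrom = 1e-10 m, so 0.2425 angstrom = 0.2425 * 1e-10 = 2.425e-11 m. 1.179 m/s is already in m/s. Combine: 2.425e-11 m / 1.179 m/s = 2.0568278e-11 s. Result: 2.0568278e-11 s ≈ 2.057e-11 s (4 s.f.). Final answer: 2.057e-11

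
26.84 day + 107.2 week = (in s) 6.715e+07. Check: 1 day = 86400 s, so 26.84 day = 26.84 * 86400 = 2318976 s. 1 week = 604800 s, so 107.2 week = 107.2 * 604800 = 64834560 s. Sum: 2318976 + 64834560 = 67153536 s. Result: 67153536 s ≈ 6.715e+07 s (4 s.f.).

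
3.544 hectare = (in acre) 8.757. Check: 1 hectare = 10000 m^2, so 3.544 hectare = 3.544 * 10000 = 35440 m^2. 1 acre = 4046.8564 m^2, so 35440 m^2 = 35440 / 4046.8564 = 8.7574147 acre ≈ 8.757 acre (4 s.f.).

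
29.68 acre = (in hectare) 1 acre = 4046.8564 m^2, so 29.68 acre = 29.68 * 4046.8564 = 120110.7 m^2. 1 hectare = 10000 m^2, so 120110.7 m^2 = 120110.7 / 10000 = 12.01107 hectare ≈ 12.01 hectare (4 s.f.). Final answer: 12.01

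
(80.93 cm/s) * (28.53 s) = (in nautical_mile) 1 cm/s = 0.01 m/s, so 80.93 cm/s = 80.93 * 0.01 = 0.8093 m/s. 28.53 s is already in s. Combine: 0.8093 m/s * 28.53 s = 23.089329 m. 1 nautical_mile = 1852 m, so 23.089329 m = 23.089329 / 1852 = 0.01246724 nautical_mile ≈ 0.01247 nautical_mile (4 s.f.). Final answer: 0.01247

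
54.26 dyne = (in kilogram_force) 5.533e-05. Check: 1 dyne = 1e-05 N, so 54.26 dyne = 54.26 * 1e-05 = 0.0005426 N. 1 kilogram_force = 9.80665 N, so 0.0005426 N = 0.0005426 / 9.80665 = 5.5329802e-05 kilogram_force ≈ 5.533e-05 kilogram_force (4 s.f.).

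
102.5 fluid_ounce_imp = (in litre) 1 fluid_ounce_imp = 2.8413063e-05 m^3, so 102.5 fluid_ounce_imp = 102.5 * 2.8413063e-05 = 0.0029123389 m^3. 1 litre = 0.001 m^3, so 0.0029123389 m^3 = 0.0029123389 / 0.001 = 2.9123389 litre ≈ 2.912 litre (4 s.f.). Final answer: 2.912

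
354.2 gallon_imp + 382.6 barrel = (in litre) 1 gallon_imp = 0.00454609 m^3, so 354.2 gallon_imp = 354.2 * 0.00454609 = 1.6102251 m^3. 1 barrel = 0.15898729 m^3, so 382.6 barrel = 382.6 * 0.15898729 = 60.828539 m^3. Sum: 1.6102251 + 60.828539 = 62.438764 m^3. 1 litre = 0.001 m^3, so 62.438764 m^3 = 62.438764 / 0.001 = 62438.764 litre ≈ 6.244e+04 litre (4 s.f.). Final answer: 6.244e+04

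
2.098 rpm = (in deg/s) 1 rpm = 0.10471976 rad/s, so 2.098 rpm = 2.098 * 0.10471976 = 0.21970205 rad/s. 1 deg/s = 0.017453293 rad/s, so 0.21970205 rad/s = 0.21970205 / 0.017453293 = 12.588 deg/s ≈ 12.59 deg/s (4 s.f.). Final answer: 12.59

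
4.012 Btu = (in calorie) 1 Btu = 1055.0559 J, so 4.012 Btu = 4.012 * 1055.0559 = 4232.8841 J. 1 calorie = 4.184 J, so 4232.8841 J = 4232.8841 / 4.184 = 1011.6836 calorie ≈ 1012 calorie (4 s.f.). Final answer: 1012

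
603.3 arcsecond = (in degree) 0.1676. Check: 1 arcsecond = 4.8481368e-06 rad, so 603.3 arcsecond = 603.3 * 4.8481368e-06 = 0.0029248809 rad. 1 degree = 0.017453293 rad, so 0.0029248809 rad = 0.0029248809 / 0.017453293 = 0.16758333 degree ≈ 0.1676 degree (4 s.f.).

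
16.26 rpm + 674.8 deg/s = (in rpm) 1 rpm = 0.10471976 rad/s, so 16.26 rpm = 16.26 * 0.10471976 = 1.7027432 rad/s. 1 deg/s = 0.017453293 rad/s, so 674.8 deg/s = 674.8 * 0.017453293 = 11.777482 rad/s. Sum: 1.7027432 + 11.777482 = 13.480225 rad/s. 1 rpm = 0.10471976 rad/s, so 13.480225 rad/s = 13.480225 / 0.10471976 = 128.72667 rpm ≈ 128.7 rpm (4 s.f.). Final answer: 128.7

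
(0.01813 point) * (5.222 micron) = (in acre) 1 point = 0.00035277778 m, so 0.01813 point = 0.01813 * 0.00035277778 = 6.3958611e-06 m. 1 micron = 1e-06 m, so 5.222 micron = 5.222 * 1e-06 = 5.222e-06 m. Combine: 6.3958611e-06 m * 5.222e-06 m = 3.3399187e-11 m^2. 1 acre = 4046.8564 m^2, so 3.3399187e-11 m^2 = 3.3399187e-11 / 4046.8564 = 8.2531188e-15 acre ≈ 8.253e-15 acre (4 s.f.). Final answer: 8.253e-15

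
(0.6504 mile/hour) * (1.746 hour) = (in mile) 1 mile/hour = 0.44704 m/s, so 0.6504 mile/hour = 0.6504 * 0.44704 = 0.29075482 m/s. 1 hour = 3600 s, so 1.746 hour = 1.746 * 3600 = 6285.6 s. Combine: 0.29075482 m/s * 6285.6 s = 1827.5685 m. 1 mile = 1609.344 m, so 1827.5685 m = 1827.5685 / 1609.344 = 1.1355984 mile ≈ 1.136 mile (4 s.f.). Final answer: 1.136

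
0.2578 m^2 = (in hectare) 1 hectare = 10000 m^2, so 0.2578 m^2 = 0.2578 / 10000 = 2.578e-05 hectare. Final answer: 2.578e-05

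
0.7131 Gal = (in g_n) 1 Gal = 0.01 m/s^2, so 0.7131 Gal = 0.7131 * 0.01 = 0.007131 m/s^2. 1 g_n = 9.80665 m/s^2, so 0.007131 m/s^2 = 0.007131 / 9.80665 = 0.00072715963 g_n ≈ 0.0007272 g_n (4 s.f.). Final answer: 0.0007272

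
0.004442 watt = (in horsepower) 0.004442 watt = 0.004442 W. 1 horsepower = 745.69987 W, so 0.004442 W = 0.004442 / 745.69987 = 5.9568201e-06 horsepower ≈ 5.957e-06 horsepower (4 s.f.). Final answer: 5.957e-06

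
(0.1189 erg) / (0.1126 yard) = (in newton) 1.155e-07. Check: 1 erg = 1e-07 J, so 0.1189 erg = 0.1189 * 1e-07 = 1.189e-08 J. 1 yard = 0.9144 m, so 0.1126 yard = 0.1126 * 0.9144 = 0.10296144 m. Combine: 1.189e-08 J / 0.10296144 m = 1.1548013e-07 N. 1.1548013e-07 N = 1.1548013e-07 newton ≈ 1.155e-07 newton (4 s.f.).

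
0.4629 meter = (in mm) 0.4629 meter = 0.4629 m. 1 mm = 0.001 m, so 0.4629 m = 0.4629 / 0.001 = 462.9 mm. Final answer: 462.9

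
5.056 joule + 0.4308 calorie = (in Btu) 5.056 joule = 5.056 J. 1 calorie = 4.184 J, so 0.4308 calorie = 0.4308 * 4.184 = 1.8024672 J. Sum: 5.056 + 1.8024672 = 6.8584672 J. 1 Btu = 1055.0559 J, so 6.8584672 J = 6.8584672 / 1055.0559 = 0.0065005726 Btu ≈ 0.006501 Btu (4 s.f.). Final answer: 0.006501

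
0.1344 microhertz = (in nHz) 1 microhertz = 1e-06 Hz, so 0.1344 microhertz = 0.1344 * 1e-06 = 1.344e-07 Hz. 1 nHz = 1e-09 Hz, so 1.344e-07 Hz = 1.344e-07 / 1e-09 = 134.4 nHz. Final answer: 134.4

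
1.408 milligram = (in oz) 4.967e-05. Check: 1 milligram = 1e-06 kg, so 1.408 milligram = 1.408 * 1e-06 = 1.408e-06 kg. 1 oz = 0.028349523 kg, so 1.408e-06 kg = 1.408e-06 / 0.028349523 = 4.9665738e-05 oz ≈ 4.967e-05 oz (4 s.f.).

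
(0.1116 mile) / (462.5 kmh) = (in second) 1 mile = 1609.344 m, so 0.1116 mile = 0.1116 * 1609.344 = 179.60279 m. 1 kmh = 0.27777778 m/s, so 462.5 kmh = 462.5 * 0.27777778 = 128.47222 m/s. Combine: 179.60279 m / 128.47222 m/s = 1.3979893 s. 1.3979893 s = 1.3979893 second ≈ 1.398 second (4 s.f.). Final answer: 1.398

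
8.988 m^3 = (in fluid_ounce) 1 fluid_ounce = 2.957353e-05 m^3, so 8.988 m^3 = 8.988 / 2.957353e-05 = 303920.44 fluid_ounce ≈ 3.039e+05 fluid_ounce (4 s.f.). Final answer: 3.039e+05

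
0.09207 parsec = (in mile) 1 parsec = 3.0856776e+16 m, so 0.09207 parsec = 0.09207 * 3.0856776e+16 = 2.8409833e+15 m. 1 mile = 1609.344 m, so 2.8409833e+15 m = 2.8409833e+15 / 1609.344 = 1.7653052e+12 mile ≈ 1.765e+12 mile (4 s.f.). Final answer: 1.765e+12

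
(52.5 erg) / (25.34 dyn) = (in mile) 1.287e-05. Check: 1 erg = 1e-07 J, so 52.5 erg = 52.5 * 1e-07 = 5.25e-06 J. 1 dyn = 1e-05 N, so 25.34 dyn = 25.34 * 1e-05 = 0.0002534 N. Combine: 5.25e-06 J / 0.0002534 N = 0.020718232 m. 1 mile = 1609.344 m, so 0.020718232 m = 0.020718232 / 1609.344 = 1.2873713e-05 mile ≈ 1.287e-05 mile (4 s.f.).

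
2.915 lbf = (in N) 1 lbf = 4.4482216 N, so 2.915 lbf = 2.915 * 4.4482216 = 12.966566 N. Result: 12.966566 N ≈ 12.97 N (4 s.f.). Final answer: 12.97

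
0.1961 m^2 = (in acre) 1 acre = 4046.8564 m^2, so 0.1961 m^2 = 0.1961 / 4046.8564 = 4.8457365e-05 acre ≈ 4.846e-05 acre (4 s.f.). Final answer: 4.846e-05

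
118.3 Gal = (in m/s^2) 1.183. Check: 1 Gal = 0.01 m/s^2, so 118.3 Gal = 118.3 * 0.01 = 1.183 m/s^2. Result: 1.183 m/s^2.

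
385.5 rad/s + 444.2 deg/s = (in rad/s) 393.3. Check: 385.5 rad/s is already in rad/s. 1 deg/s = 0.017453293 rad/s, so 444.2 deg/s = 444.2 * 0.017453293 = 7.7527525 rad/s. Sum: 385.5 + 7.7527525 = 393.25275 rad/s. Result: 393.25275 rad/s ≈ 393.3 rad/s (4 s.f.).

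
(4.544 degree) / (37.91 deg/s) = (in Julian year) 3.798e-09. Check: 1 degree = 0.017453293 rad, so 4.544 degree = 4.544 * 0.017453293 = 0.079307761 rad. 1 deg/s = 0.017453293 rad/s, so 37.91 deg/s = 37.91 * 0.017453293 = 0.66165432 rad/s. Combine: 0.079307761 rad / 0.66165432 rad/s = 0.11986283 s. 1 Julian year = 31557600 s, so 0.11986283 s = 0.11986283 / 31557600 = 3.798224e-09 Julian year ≈ 3.798e-09 Julian year (4 s.f.).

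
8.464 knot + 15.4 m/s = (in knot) 38.4. Check: 1 knot = 0.51444444 m/s, so 8.464 knot = 8.464 * 0.51444444 = 4.3542578 m/s. 15.4 m/s is already in m/s. Sum: 4.3542578 + 15.4 = 19.754258 m/s. 1 knot = 0.51444444 m/s, so 19.754258 m/s = 19.754258 / 0.51444444 = 38.399205 knot ≈ 38.4 knot (4 s.f.).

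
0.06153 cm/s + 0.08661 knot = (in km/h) 0.1626. Check: 1 cm/s = 0.01 m/s, so 0.06153 cm/s = 0.06153 * 0.01 = 0.0006153 m/s. 1 knot = 0.51444444 m/s, so 0.08661 knot = 0.08661 * 0.51444444 = 0.044556033 m/s. Sum: 0.0006153 + 0.044556033 = 0.045171333 m/s. 1 km/h = 0.27777778 m/s, so 0.045171333 m/s = 0.045171333 / 0.27777778 = 0.1626168 km/h ≈ 0.1626 km/h (4 s.f.).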